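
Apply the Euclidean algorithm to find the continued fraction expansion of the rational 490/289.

Run the Euclidean algorithm on 490 and 289; the successive quotients are the partial quotients a_0, a_1, ... (each step inverts the fractional part left over by the previous one):
  490 = 1*289 + 201, so a_0 = 1.
  289 = 1*201 + 88, so a_1 = 1.
  201 = 2*88 + 25, so a_2 = 2.
  88 = 3*25 + 13, so a_3 = 3.
  25 = 1*13 + 12, so a_4 = 1.
  13 = 1*12 + 1, so a_5 = 1.
  12 = 12*1 + 0, so a_6 = 12.
The remainder reaches 0 after 7 divisions, so the expansion has 7 partial quotients, read off in order.

[1; 1, 2, 3, 1, 1, 12]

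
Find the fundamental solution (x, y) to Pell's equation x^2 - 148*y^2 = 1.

First expand sqrt(148) as a continued fraction. With x_i = (sqrt(148) + m_i)/d_i and (m_0, d_0) = (0, 1): a_0 = floor(sqrt(148)) = 12, since 12^2 = 144 <= 148 < 169 = 13^2.
Iterate m_{i+1} = d_i*a_i - m_i, d_{i+1} = (148 - m_{i+1}^2)/d_i, a_{i+1} = floor((a_0 + m_{i+1})/d_{i+1}):
  m_1 = 1*12 - 0 = 12, d_1 = (148 - 12^2)/1 = 4/1 = 4, a_1 = floor((12 + 12)/4) = 6.
  m_2 = 4*6 - 12 = 12, d_2 = (148 - 12^2)/4 = 4/4 = 1, a_2 = floor((12 + 12)/1) = 24.
  m_3 = 1*24 - 12 = 12, d_3 = (148 - 12^2)/1 = 4/1 = 4: (m_3, d_3) = (m_1, d_1) = (12, 4), so from here the quotients repeat a_1, a_2; the period length is 2.
So sqrt(148) = [12; (6, 24)] with period length k = 2.
k is even, so the fundamental solution of x^2 - 148y^2 = 1 is (p_{k-1}, q_{k-1}) = (p_1, q_1); compute convergents through index 1.
Convergents (p_i = a_i*p_{i-1} + p_{i-2}, q_i = a_i*q_{i-1} + q_{i-2} with p_{-2}=0, p_{-1}=1, q_{-2}=1, q_{-1}=0):
  i=0: a_0=12, p_0 = 12*1 + 0 = 12, q_0 = 12*0 + 1 = 1.
  i=1: a_1=6, p_1 = 6*12 + 1 = 73, q_1 = 6*1 + 0 = 6.
Check: 73^2 - 148*6^2 = 5329 - 5328 = 1, so (x, y) = (73, 6) solves the equation, and by the theorem it is the least positive solution.

(x, y) = (73, 6)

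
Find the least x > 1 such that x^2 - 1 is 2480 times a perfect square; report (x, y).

First expand sqrt(2480) as a continued fraction. With x_i = (sqrt(2480) + m_i)/d_i and (m_0, d_0) = (0, 1): a_0 = floor(sqrt(2480)) = 49, since 49^2 = 2401 <= 2480 < 2500 = 50^2.
Iterate m_{i+1} = d_i*a_i - m_i, d_{i+1} = (2480 - m_{i+1}^2)/d_i, a_{i+1} = floor((a_0 + m_{i+1})/d_{i+1}):
  m_1 = 1*49 - 0 = 49, d_1 = (2480 - 49^2)/1 = 79/1 = 79, a_1 = floor((49 + 49)/79) = 1.
  m_2 = 79*1 - 49 = 30, d_2 = (2480 - 30^2)/79 = 1580/79 = 20, a_2 = floor((49 + 30)/20) = 3.
  m_3 = 20*3 - 30 = 30, d_3 = (2480 - 30^2)/20 = 1580/20 = 79, a_3 = floor((49 + 30)/79) = 1.
  m_4 = 79*1 - 30 = 49, d_4 = (2480 - 49^2)/79 = 79/79 = 1, a_4 = floor((49 + 49)/1) = 98.
  m_5 = 1*98 - 49 = 49, d_5 = (2480 - 49^2)/1 = 79/1 = 79: (m_5, d_5) = (m_1, d_1) = (49, 79), so from here the quotients repeat a_1, ..., a_4; the period length is 4.
So sqrt(2480) = [49; (1, 3, 1, 98)] with period length k = 4.
k is even, so the fundamental solution of x^2 - 2480y^2 = 1 is (p_{k-1}, q_{k-1}) = (p_3, q_3); compute convergents through index 3.
Convergents (p_i = a_i*p_{i-1} + p_{i-2}, q_i = a_i*q_{i-1} + q_{i-2} with p_{-2}=0, p_{-1}=1, q_{-2}=1, q_{-1}=0):
  i=0: a_0=49, p_0 = 49*1 + 0 = 49, q_0 = 49*0 + 1 = 1.
  i=1: a_1=1, p_1 = 1*49 + 1 = 50, q_1 = 1*1 + 0 = 1.
  i=2: a_2=3, p_2 = 3*50 + 49 = 199, q_2 = 3*1 + 1 = 4.
  i=3: a_3=1, p_3 = 1*199 + 50 = 249, q_3 = 1*4 + 1 = 5.
Check: 249^2 - 2480*5^2 = 62001 - 62000 = 1, so (x, y) = (249, 5) solves the equation, and by the theorem it is the least positive solution.

(x, y) = (249, 5)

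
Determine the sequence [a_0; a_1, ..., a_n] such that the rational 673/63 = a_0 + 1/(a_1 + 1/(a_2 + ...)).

[10; 1, 2, 6, 1, 2]

Run the Euclidean algorithm on 673 and 63; the successive quotients are the partial quotients a_0, a_1, ... (each step inverts the fractional part left over by the previous one):
  673 = 10*63 + 43, so a_0 = 10.
  63 = 1*43 + 20, so a_1 = 1.
  43 = 2*20 + 3, so a_2 = 2.
  20 = 6*3 + 2, so a_3 = 6.
  3 = 1*2 + 1, so a_4 = 1.
  2 = 2*1 + 0, so a_5 = 2.
The remainder reaches 0 after 6 divisions, so the expansion has 6 partial quotients, read off in order.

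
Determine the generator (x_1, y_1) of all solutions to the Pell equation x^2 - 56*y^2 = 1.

First expand sqrt(56) as a continued fraction. With x_i = (sqrt(56) + m_i)/d_i and (m_0, d_0) = (0, 1): a_0 = floor(sqrt(56)) = 7, since 7^2 = 49 <= 56 < 64 = 8^2.
Iterate m_{i+1} = d_i*a_i - m_i, d_{i+1} = (56 - m_{i+1}^2)/d_i, a_{i+1} = floor((a_0 + m_{i+1})/d_{i+1}):
  m_1 = 1*7 - 0 = 7, d_1 = (56 - 7^2)/1 = 7/1 = 7, a_1 = floor((7 + 7)/7) = 2.
  m_2 = 7*2 - 7 = 7, d_2 = (56 - 7^2)/7 = 7/7 = 1, a_2 = floor((7 + 7)/1) = 14.
  m_3 = 1*14 - 7 = 7, d_3 = (56 - 7^2)/1 = 7/1 = 7: (m_3, d_3) = (m_1, d_1) = (7, 7), so from here the quotients repeat a_1, a_2; the period length is 2.
So sqrt(56) = [7; (2, 14)] with period length k = 2.
k is even, so the fundamental solution of x^2 - 56y^2 = 1 is (p_{k-1}, q_{k-1}) = (p_1, q_1); compute convergents through index 1.
Convergents (p_i = a_i*p_{i-1} + p_{i-2}, q_i = a_i*q_{i-1} + q_{i-2} with p_{-2}=0, p_{-1}=1, q_{-2}=1, q_{-1}=0):
  i=0: a_0=7, p_0 = 7*1 + 0 = 7, q_0 = 7*0 + 1 = 1.
  i=1: a_1=2, p_1 = 2*7 + 1 = 15, q_1 = 2*1 + 0 = 2.
Check: 15^2 - 56*2^2 = 225 - 224 = 1, so (x, y) = (15, 2) solves the equation, and by the theorem it is the least positive solution.

(x, y) = (15, 2)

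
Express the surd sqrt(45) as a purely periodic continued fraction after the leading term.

Write x_i = (sqrt(45) + m_i)/d_i with (m_0, d_0) = (0, 1). a_0 = floor(sqrt(45)) = 6, since 6^2 = 36 <= 45 < 49 = 7^2.
Iterate m_{i+1} = d_i*a_i - m_i, d_{i+1} = (45 - m_{i+1}^2)/d_i, a_{i+1} = floor((a_0 + m_{i+1})/d_{i+1}):
  m_1 = 1*6 - 0 = 6, d_1 = (45 - 6^2)/1 = 9/1 = 9, a_1 = floor((6 + 6)/9) = 1.
  m_2 = 9*1 - 6 = 3, d_2 = (45 - 3^2)/9 = 36/9 = 4, a_2 = floor((6 + 3)/4) = 2.
  m_3 = 4*2 - 3 = 5, d_3 = (45 - 5^2)/4 = 20/4 = 5, a_3 = floor((6 + 5)/5) = 2.
  m_4 = 5*2 - 5 = 5, d_4 = (45 - 5^2)/5 = 20/5 = 4, a_4 = floor((6 + 5)/4) = 2.
  m_5 = 4*2 - 5 = 3, d_5 = (45 - 3^2)/4 = 36/4 = 9, a_5 = floor((6 + 3)/9) = 1.
  m_6 = 9*1 - 3 = 6, d_6 = (45 - 6^2)/9 = 9/9 = 1, a_6 = floor((6 + 6)/1) = 12.
  m_7 = 1*12 - 6 = 6, d_7 = (45 - 6^2)/1 = 9/1 = 9: (m_7, d_7) = (m_1, d_1) = (6, 9), so from here the quotients repeat a_1, ..., a_6; the period length is 6.
Hence the expansion of sqrt(45) is a_0 = 6 followed by the repeating block 1, 2, 2, 2, 1, 12 (period 6).

[6; (1, 2, 2, 2, 1, 12)]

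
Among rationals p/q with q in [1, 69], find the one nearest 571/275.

27/13

Expand x = 571/275 as a continued fraction with the Euclidean algorithm:
  571 = 2*275 + 21, so a_0 = 2.
  275 = 13*21 + 2, so a_1 = 13.
  21 = 10*2 + 1, so a_2 = 10.
  2 = 2*1 + 0, so a_3 = 2.
so x = [2; 13, 10, 2].
Convergents (p_i = a_i*p_{i-1} + p_{i-2}, q_i = a_i*q_{i-1} + q_{i-2} with p_{-2}=0, p_{-1}=1, q_{-2}=1, q_{-1}=0), until the denominator exceeds 69:
  i=0: a_0=2, p_0 = 2*1 + 0 = 2, q_0 = 2*0 + 1 = 1.
  i=1: a_1=13, p_1 = 13*2 + 1 = 27, q_1 = 13*1 + 0 = 13.
  i=2: a_2=10, p_2 = 10*27 + 2 = 272, q_2 = 10*13 + 1 = 131.
q_2 = 131 > 69, so the last convergent with denominator <= 69 is p_1/q_1 = 27/13.
The closest fraction with denominator <= 69 is either p_1/q_1 or the intermediate fraction (k*p_1 + p_0)/(k*q_1 + q_0) with the largest k >= 1 whose denominator stays <= 69; these approach x as k grows, and every other convergent or intermediate fraction in range is farther away.
Largest k: floor((69 - q_0)/q_1) = floor((69 - 1)/13) = 5.
That gives (5*27 + 2)/(5*13 + 1) = 137/66.
Compare the errors: |x - 27/13| = |571*13 - 27*275|/(275*13) = 2/3575, and |x - 137/66| = |571*66 - 137*275|/(275*66) = 11/18150.
Cross-multiplying, 2*18150 = 36300 < 39325 = 11*3575, so 2/3575 is smaller: the convergent 27/13 is closer to x than 137/66.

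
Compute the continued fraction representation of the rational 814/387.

[2; 9, 1, 2, 13]

Run the Euclidean algorithm on 814 and 387; the successive quotients are the partial quotients a_0, a_1, ... (each step inverts the fractional part left over by the previous one):
  814 = 2*387 + 40, so a_0 = 2.
  387 = 9*40 + 27, so a_1 = 9.
  40 = 1*27 + 13, so a_2 = 1.
  27 = 2*13 + 1, so a_3 = 2.
  13 = 13*1 + 0, so a_4 = 13.
The remainder reaches 0 after 5 divisions, so the expansion has 5 partial quotients, read off in order.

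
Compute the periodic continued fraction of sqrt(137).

Write x_i = (sqrt(137) + m_i)/d_i with (m_0, d_0) = (0, 1). a_0 = floor(sqrt(137)) = 11, since 11^2 = 121 <= 137 < 144 = 12^2.
Iterate m_{i+1} = d_i*a_i - m_i, d_{i+1} = (137 - m_{i+1}^2)/d_i, a_{i+1} = floor((a_0 + m_{i+1})/d_{i+1}):
  m_1 = 1*11 - 0 = 11, d_1 = (137 - 11^2)/1 = 16/1 = 16, a_1 = floor((11 + 11)/16) = 1.
  m_2 = 16*1 - 11 = 5, d_2 = (137 - 5^2)/16 = 112/16 = 7, a_2 = floor((11 + 5)/7) = 2.
  m_3 = 7*2 - 5 = 9, d_3 = (137 - 9^2)/7 = 56/7 = 8, a_3 = floor((11 + 9)/8) = 2.
  m_4 = 8*2 - 9 = 7, d_4 = (137 - 7^2)/8 = 88/8 = 11, a_4 = floor((11 + 7)/11) = 1.
  m_5 = 11*1 - 7 = 4, d_5 = (137 - 4^2)/11 = 121/11 = 11, a_5 = floor((11 + 4)/11) = 1.
  m_6 = 11*1 - 4 = 7, d_6 = (137 - 7^2)/11 = 88/11 = 8, a_6 = floor((11 + 7)/8) = 2.
  m_7 = 8*2 - 7 = 9, d_7 = (137 - 9^2)/8 = 56/8 = 7, a_7 = floor((11 + 9)/7) = 2.
  m_8 = 7*2 - 9 = 5, d_8 = (137 - 5^2)/7 = 112/7 = 16, a_8 = floor((11 + 5)/16) = 1.
  m_9 = 16*1 - 5 = 11, d_9 = (137 - 11^2)/16 = 16/16 = 1, a_9 = floor((11 + 11)/1) = 22.
  m_10 = 1*22 - 11 = 11, d_10 = (137 - 11^2)/1 = 16/1 = 16: (m_10, d_10) = (m_1, d_1) = (11, 16), so from here the quotients repeat a_1, ..., a_9; the period length is 9.
Hence the expansion of sqrt(137) is a_0 = 11 followed by the repeating block 1, 2, 2, 1, 1, 2, 2, 1, 22 (period 9).

[11; (1, 2, 2, 1, 1, 2, 2, 1, 22)]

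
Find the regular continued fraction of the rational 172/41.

Run the Euclidean algorithm on 172 and 41; the successive quotients are the partial quotients a_0, a_1, ... (each step inverts the fractional part left over by the previous one):
  172 = 4*41 + 8, so a_0 = 4.
  41 = 5*8 + 1, so a_1 = 5.
  8 = 8*1 + 0, so a_2 = 8.
The remainder reaches 0 after 3 divisions, so the expansion has 3 partial quotients, read off in order.

[4; 5, 8]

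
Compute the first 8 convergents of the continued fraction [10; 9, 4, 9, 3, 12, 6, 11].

10/1, 91/9, 374/37, 3457/342, 10745/1063, 132397/13098, 805127/79651, 8988794/889259

Using the convergent recurrence p_i = a_i*p_{i-1} + p_{i-2}, q_i = a_i*q_{i-1} + q_{i-2} with p_{-2}=0, p_{-1}=1, q_{-2}=1, q_{-1}=0:
  i=0: a_0=10, p_0 = 10*1 + 0 = 10, q_0 = 10*0 + 1 = 1.
  i=1: a_1=9, p_1 = 9*10 + 1 = 91, q_1 = 9*1 + 0 = 9.
  i=2: a_2=4, p_2 = 4*91 + 10 = 374, q_2 = 4*9 + 1 = 37.
  i=3: a_3=9, p_3 = 9*374 + 91 = 3457, q_3 = 9*37 + 9 = 342.
  i=4: a_4=3, p_4 = 3*3457 + 374 = 10745, q_4 = 3*342 + 37 = 1063.
  i=5: a_5=12, p_5 = 12*10745 + 3457 = 132397, q_5 = 12*1063 + 342 = 13098.
  i=6: a_6=6, p_6 = 6*132397 + 10745 = 805127, q_6 = 6*13098 + 1063 = 79651.
  i=7: a_7=11, p_7 = 11*805127 + 132397 = 8988794, q_7 = 11*79651 + 13098 = 889259.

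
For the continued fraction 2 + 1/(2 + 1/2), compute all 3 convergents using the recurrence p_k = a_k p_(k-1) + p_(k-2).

Using the convergent recurrence p_i = a_i*p_{i-1} + p_{i-2}, q_i = a_i*q_{i-1} + q_{i-2} with p_{-2}=0, p_{-1}=1, q_{-2}=1, q_{-1}=0:
  i=0: a_0=2, p_0 = 2*1 + 0 = 2, q_0 = 2*0 + 1 = 1.
  i=1: a_1=2, p_1 = 2*2 + 1 = 5, q_1 = 2*1 + 0 = 2.
  i=2: a_2=2, p_2 = 2*5 + 2 = 12, q_2 = 2*2 + 1 = 5.

2/1, 5/2, 12/5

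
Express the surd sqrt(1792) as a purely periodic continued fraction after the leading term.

Write x_i = (sqrt(1792) + m_i)/d_i with (m_0, d_0) = (0, 1). a_0 = floor(sqrt(1792)) = 42, since 42^2 = 1764 <= 1792 < 1849 = 43^2.
Iterate m_{i+1} = d_i*a_i - m_i, d_{i+1} = (1792 - m_{i+1}^2)/d_i, a_{i+1} = floor((a_0 + m_{i+1})/d_{i+1}):
  m_1 = 1*42 - 0 = 42, d_1 = (1792 - 42^2)/1 = 28/1 = 28, a_1 = floor((42 + 42)/28) = 3.
  m_2 = 28*3 - 42 = 42, d_2 = (1792 - 42^2)/28 = 28/28 = 1, a_2 = floor((42 + 42)/1) = 84.
  m_3 = 1*84 - 42 = 42, d_3 = (1792 - 42^2)/1 = 28/1 = 28: (m_3, d_3) = (m_1, d_1) = (42, 28), so from here the quotients repeat a_1, a_2; the period length is 2.
Hence the expansion of sqrt(1792) is a_0 = 42 followed by the repeating block 3, 84 (period 2).

[42; (3, 84)]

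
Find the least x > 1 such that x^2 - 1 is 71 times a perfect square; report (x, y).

First expand sqrt(71) as a continued fraction. With x_i = (sqrt(71) + m_i)/d_i and (m_0, d_0) = (0, 1): a_0 = floor(sqrt(71)) = 8, since 8^2 = 64 <= 71 < 81 = 9^2.
Iterate m_{i+1} = d_i*a_i - m_i, d_{i+1} = (71 - m_{i+1}^2)/d_i, a_{i+1} = floor((a_0 + m_{i+1})/d_{i+1}):
  m_1 = 1*8 - 0 = 8, d_1 = (71 - 8^2)/1 = 7/1 = 7, a_1 = floor((8 + 8)/7) = 2.
  m_2 = 7*2 - 8 = 6, d_2 = (71 - 6^2)/7 = 35/7 = 5, a_2 = floor((8 + 6)/5) = 2.
  m_3 = 5*2 - 6 = 4, d_3 = (71 - 4^2)/5 = 55/5 = 11, a_3 = floor((8 + 4)/11) = 1.
  m_4 = 11*1 - 4 = 7, d_4 = (71 - 7^2)/11 = 22/11 = 2, a_4 = floor((8 + 7)/2) = 7.
  m_5 = 2*7 - 7 = 7, d_5 = (71 - 7^2)/2 = 22/2 = 11, a_5 = floor((8 + 7)/11) = 1.
  m_6 = 11*1 - 7 = 4, d_6 = (71 - 4^2)/11 = 55/11 = 5, a_6 = floor((8 + 4)/5) = 2.
  m_7 = 5*2 - 4 = 6, d_7 = (71 - 6^2)/5 = 35/5 = 7, a_7 = floor((8 + 6)/7) = 2.
  m_8 = 7*2 - 6 = 8, d_8 = (71 - 8^2)/7 = 7/7 = 1, a_8 = floor((8 + 8)/1) = 16.
  m_9 = 1*16 - 8 = 8, d_9 = (71 - 8^2)/1 = 7/1 = 7: (m_9, d_9) = (m_1, d_1) = (8, 7), so from here the quotients repeat a_1, ..., a_8; the period length is 8.
So sqrt(71) = [8; (2, 2, 1, 7, 1, 2, 2, 16)] with period length k = 8.
k is even, so the fundamental solution of x^2 - 71y^2 = 1 is (p_{k-1}, q_{k-1}) = (p_7, q_7); compute convergents through index 7.
Convergents (p_i = a_i*p_{i-1} + p_{i-2}, q_i = a_i*q_{i-1} + q_{i-2} with p_{-2}=0, p_{-1}=1, q_{-2}=1, q_{-1}=0):
  i=0: a_0=8, p_0 = 8*1 + 0 = 8, q_0 = 8*0 + 1 = 1.
  i=1: a_1=2, p_1 = 2*8 + 1 = 17, q_1 = 2*1 + 0 = 2.
  i=2: a_2=2, p_2 = 2*17 + 8 = 42, q_2 = 2*2 + 1 = 5.
  i=3: a_3=1, p_3 = 1*42 + 17 = 59, q_3 = 1*5 + 2 = 7.
  i=4: a_4=7, p_4 = 7*59 + 42 = 455, q_4 = 7*7 + 5 = 54.
  i=5: a_5=1, p_5 = 1*455 + 59 = 514, q_5 = 1*54 + 7 = 61.
  i=6: a_6=2, p_6 = 2*514 + 455 = 1483, q_6 = 2*61 + 54 = 176.
  i=7: a_7=2, p_7 = 2*1483 + 514 = 3480, q_7 = 2*176 + 61 = 413.
Check: 3480^2 - 71*413^2 = 12110400 - 12110399 = 1, so (x, y) = (3480, 413) solves the equation, and by the theorem it is the least positive solution.

(x, y) = (3480, 413)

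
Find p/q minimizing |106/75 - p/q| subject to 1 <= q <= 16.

17/12

Expand x = 106/75 as a continued fraction with the Euclidean algorithm:
  106 = 1*75 + 31, so a_0 = 1.
  75 = 2*31 + 13, so a_1 = 2.
  31 = 2*13 + 5, so a_2 = 2.
  13 = 2*5 + 3, so a_3 = 2.
  5 = 1*3 + 2, so a_4 = 1.
  3 = 1*2 + 1, so a_5 = 1.
  2 = 2*1 + 0, so a_6 = 2.
so x = [1; 2, 2, 2, 1, 1, 2].
Convergents (p_i = a_i*p_{i-1} + p_{i-2}, q_i = a_i*q_{i-1} + q_{i-2} with p_{-2}=0, p_{-1}=1, q_{-2}=1, q_{-1}=0), until the denominator exceeds 16:
  i=0: a_0=1, p_0 = 1*1 + 0 = 1, q_0 = 1*0 + 1 = 1.
  i=1: a_1=2, p_1 = 2*1 + 1 = 3, q_1 = 2*1 + 0 = 2.
  i=2: a_2=2, p_2 = 2*3 + 1 = 7, q_2 = 2*2 + 1 = 5.
  i=3: a_3=2, p_3 = 2*7 + 3 = 17, q_3 = 2*5 + 2 = 12.
  i=4: a_4=1, p_4 = 1*17 + 7 = 24, q_4 = 1*12 + 5 = 17.
q_4 = 17 > 16, so the last convergent with denominator <= 16 is p_3/q_3 = 17/12.
The closest fraction with denominator <= 16 is either p_3/q_3 or the intermediate fraction (k*p_3 + p_2)/(k*q_3 + q_2) with the largest k >= 1 whose denominator stays <= 16; these approach x as k grows, and every other convergent or intermediate fraction in range is farther away.
Largest k: floor((16 - q_2)/q_3) = floor((16 - 5)/12) = 0.
Since k = 0, no intermediate fraction beyond p_3/q_3 has denominator <= 16, so the convergent 17/12 is the closest (its error is |106*12 - 17*75|/(75*12) = 3/900).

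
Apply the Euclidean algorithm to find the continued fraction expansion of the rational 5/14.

[0; 2, 1, 4]

Run the Euclidean algorithm on 5 and 14; the successive quotients are the partial quotients a_0, a_1, ... (each step inverts the fractional part left over by the previous one):
  5 = 0*14 + 5, so a_0 = 0.
  14 = 2*5 + 4, so a_1 = 2.
  5 = 1*4 + 1, so a_2 = 1.
  4 = 4*1 + 0, so a_3 = 4.
The remainder reaches 0 after 4 divisions, so the expansion has 4 partial quotients, read off in order.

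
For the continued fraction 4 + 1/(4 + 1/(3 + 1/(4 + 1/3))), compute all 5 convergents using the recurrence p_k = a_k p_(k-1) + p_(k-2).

4/1, 17/4, 55/13, 237/56, 766/181

Using the convergent recurrence p_i = a_i*p_{i-1} + p_{i-2}, q_i = a_i*q_{i-1} + q_{i-2} with p_{-2}=0, p_{-1}=1, q_{-2}=1, q_{-1}=0:
  i=0: a_0=4, p_0 = 4*1 + 0 = 4, q_0 = 4*0 + 1 = 1.
  i=1: a_1=4, p_1 = 4*4 + 1 = 17, q_1 = 4*1 + 0 = 4.
  i=2: a_2=3, p_2 = 3*17 + 4 = 55, q_2 = 3*4 + 1 = 13.
  i=3: a_3=4, p_3 = 4*55 + 17 = 237, q_3 = 4*13 + 4 = 56.
  i=4: a_4=3, p_4 = 3*237 + 55 = 766, q_4 = 3*56 + 13 = 181.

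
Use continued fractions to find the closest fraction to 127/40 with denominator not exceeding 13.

Expand x = 127/40 as a continued fraction with the Euclidean algorithm:
  127 = 3*40 + 7, so a_0 = 3.
  40 = 5*7 + 5, so a_1 = 5.
  7 = 1*5 + 2, so a_2 = 1.
  5 = 2*2 + 1, so a_3 = 2.
  2 = 2*1 + 0, so a_4 = 2.
so x = [3; 5, 1, 2, 2].
Convergents (p_i = a_i*p_{i-1} + p_{i-2}, q_i = a_i*q_{i-1} + q_{i-2} with p_{-2}=0, p_{-1}=1, q_{-2}=1, q_{-1}=0), until the denominator exceeds 13:
  i=0: a_0=3, p_0 = 3*1 + 0 = 3, q_0 = 3*0 + 1 = 1.
  i=1: a_1=5, p_1 = 5*3 + 1 = 16, q_1 = 5*1 + 0 = 5.
  i=2: a_2=1, p_2 = 1*16 + 3 = 19, q_2 = 1*5 + 1 = 6.
  i=3: a_3=2, p_3 = 2*19 + 16 = 54, q_3 = 2*6 + 5 = 17.
q_3 = 17 > 13, so the last convergent with denominator <= 13 is p_2/q_2 = 19/6.
The closest fraction with denominator <= 13 is either p_2/q_2 or the intermediate fraction (k*p_2 + p_1)/(k*q_2 + q_1) with the largest k >= 1 whose denominator stays <= 13; these approach x as k grows, and every other convergent or intermediate fraction in range is farther away.
Largest k: floor((13 - q_1)/q_2) = floor((13 - 5)/6) = 1.
That gives (1*19 + 16)/(1*6 + 5) = 35/11.
Compare the errors: |x - 19/6| = |127*6 - 19*40|/(40*6) = 2/240, and |x - 35/11| = |127*11 - 35*40|/(40*11) = 3/440.
Cross-multiplying, 3*240 = 720 < 880 = 2*440, so 3/440 is smaller: the intermediate fraction 35/11 is closer to x than 19/6.

35/11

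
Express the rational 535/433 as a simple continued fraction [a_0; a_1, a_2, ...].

[1; 4, 4, 12, 2]

Run the Euclidean algorithm on 535 and 433; the successive quotients are the partial quotients a_0, a_1, ... (each step inverts the fractional part left over by the previous one):
  535 = 1*433 + 102, so a_0 = 1.
  433 = 4*102 + 25, so a_1 = 4.
  102 = 4*25 + 2, so a_2 = 4.
  25 = 12*2 + 1, so a_3 = 12.
  2 = 2*1 + 0, so a_4 = 2.
The remainder reaches 0 after 5 divisions, so the expansion has 5 partial quotients, read off in order.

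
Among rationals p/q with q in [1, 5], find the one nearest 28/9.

16/5

Expand x = 28/9 as a continued fraction with the Euclidean algorithm:
  28 = 3*9 + 1, so a_0 = 3.
  9 = 9*1 + 0, so a_1 = 9.
so x = [3; 9].
Convergents (p_i = a_i*p_{i-1} + p_{i-2}, q_i = a_i*q_{i-1} + q_{i-2} with p_{-2}=0, p_{-1}=1, q_{-2}=1, q_{-1}=0), until the denominator exceeds 5:
  i=0: a_0=3, p_0 = 3*1 + 0 = 3, q_0 = 3*0 + 1 = 1.
  i=1: a_1=9, p_1 = 9*3 + 1 = 28, q_1 = 9*1 + 0 = 9.
q_1 = 9 > 5, so the last convergent with denominator <= 5 is p_0/q_0 = 3/1.
The closest fraction with denominator <= 5 is either p_0/q_0 or the intermediate fraction (k*p_0 + p_{-1})/(k*q_0 + q_{-1}) with the largest k >= 1 whose denominator stays <= 5; these approach x as k grows, and every other convergent or intermediate fraction in range is farther away.
Largest k: floor((5 - q_{-1})/q_0) = floor((5 - 0)/1) = 5 (using the seeds p_{-1} = 1, q_{-1} = 0).
That gives (5*3 + 1)/(5*1 + 0) = 16/5.
Compare the errors: |x - 3/1| = |28*1 - 3*9|/(9*1) = 1/9, and |x - 16/5| = |28*5 - 16*9|/(9*5) = 4/45.
Cross-multiplying, 4*9 = 36 < 45 = 1*45, so 4/45 is smaller: the intermediate fraction 16/5 is closer to x than 3/1.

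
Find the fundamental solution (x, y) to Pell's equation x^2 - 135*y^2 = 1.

First expand sqrt(135) as a continued fraction. With x_i = (sqrt(135) + m_i)/d_i and (m_0, d_0) = (0, 1): a_0 = floor(sqrt(135)) = 11, since 11^2 = 121 <= 135 < 144 = 12^2.
Iterate m_{i+1} = d_i*a_i - m_i, d_{i+1} = (135 - m_{i+1}^2)/d_i, a_{i+1} = floor((a_0 + m_{i+1})/d_{i+1}):
  m_1 = 1*11 - 0 = 11, d_1 = (135 - 11^2)/1 = 14/1 = 14, a_1 = floor((11 + 11)/14) = 1.
  m_2 = 14*1 - 11 = 3, d_2 = (135 - 3^2)/14 = 126/14 = 9, a_2 = floor((11 + 3)/9) = 1.
  m_3 = 9*1 - 3 = 6, d_3 = (135 - 6^2)/9 = 99/9 = 11, a_3 = floor((11 + 6)/11) = 1.
  m_4 = 11*1 - 6 = 5, d_4 = (135 - 5^2)/11 = 110/11 = 10, a_4 = floor((11 + 5)/10) = 1.
  m_5 = 10*1 - 5 = 5, d_5 = (135 - 5^2)/10 = 110/10 = 11, a_5 = floor((11 + 5)/11) = 1.
  m_6 = 11*1 - 5 = 6, d_6 = (135 - 6^2)/11 = 99/11 = 9, a_6 = floor((11 + 6)/9) = 1.
  m_7 = 9*1 - 6 = 3, d_7 = (135 - 3^2)/9 = 126/9 = 14, a_7 = floor((11 + 3)/14) = 1.
  m_8 = 14*1 - 3 = 11, d_8 = (135 - 11^2)/14 = 14/14 = 1, a_8 = floor((11 + 11)/1) = 22.
  m_9 = 1*22 - 11 = 11, d_9 = (135 - 11^2)/1 = 14/1 = 14: (m_9, d_9) = (m_1, d_1) = (11, 14), so from here the quotients repeat a_1, ..., a_8; the period length is 8.
So sqrt(135) = [11; (1, 1, 1, 1, 1, 1, 1, 22)] with period length k = 8.
k is even, so the fundamental solution of x^2 - 135y^2 = 1 is (p_{k-1}, q_{k-1}) = (p_7, q_7); compute convergents through index 7.
Convergents (p_i = a_i*p_{i-1} + p_{i-2}, q_i = a_i*q_{i-1} + q_{i-2} with p_{-2}=0, p_{-1}=1, q_{-2}=1, q_{-1}=0):
  i=0: a_0=11, p_0 = 11*1 + 0 = 11, q_0 = 11*0 + 1 = 1.
  i=1: a_1=1, p_1 = 1*11 + 1 = 12, q_1 = 1*1 + 0 = 1.
  i=2: a_2=1, p_2 = 1*12 + 11 = 23, q_2 = 1*1 + 1 = 2.
  i=3: a_3=1, p_3 = 1*23 + 12 = 35, q_3 = 1*2 + 1 = 3.
  i=4: a_4=1, p_4 = 1*35 + 23 = 58, q_4 = 1*3 + 2 = 5.
  i=5: a_5=1, p_5 = 1*58 + 35 = 93, q_5 = 1*5 + 3 = 8.
  i=6: a_6=1, p_6 = 1*93 + 58 = 151, q_6 = 1*8 + 5 = 13.
  i=7: a_7=1, p_7 = 1*151 + 93 = 244, q_7 = 1*13 + 8 = 21.
Check: 244^2 - 135*21^2 = 59536 - 59535 = 1, so (x, y) = (244, 21) solves the equation, and by the theorem it is the least positive solution.

(x, y) = (244, 21)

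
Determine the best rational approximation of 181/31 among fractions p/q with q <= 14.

Expand x = 181/31 as a continued fraction with the Euclidean algorithm:
  181 = 5*31 + 26, so a_0 = 5.
  31 = 1*26 + 5, so a_1 = 1.
  26 = 5*5 + 1, so a_2 = 5.
  5 = 5*1 + 0, so a_3 = 5.
so x = [5; 1, 5, 5].
Convergents (p_i = a_i*p_{i-1} + p_{i-2}, q_i = a_i*q_{i-1} + q_{i-2} with p_{-2}=0, p_{-1}=1, q_{-2}=1, q_{-1}=0), until the denominator exceeds 14:
  i=0: a_0=5, p_0 = 5*1 + 0 = 5, q_0 = 5*0 + 1 = 1.
  i=1: a_1=1, p_1 = 1*5 + 1 = 6, q_1 = 1*1 + 0 = 1.
  i=2: a_2=5, p_2 = 5*6 + 5 = 35, q_2 = 5*1 + 1 = 6.
  i=3: a_3=5, p_3 = 5*35 + 6 = 181, q_3 = 5*6 + 1 = 31.
q_3 = 31 > 14, so the last convergent with denominator <= 14 is p_2/q_2 = 35/6.
The closest fraction with denominator <= 14 is either p_2/q_2 or the intermediate fraction (k*p_2 + p_1)/(k*q_2 + q_1) with the largest k >= 1 whose denominator stays <= 14; these approach x as k grows, and every other convergent or intermediate fraction in range is farther away.
Largest k: floor((14 - q_1)/q_2) = floor((14 - 1)/6) = 2.
That gives (2*35 + 6)/(2*6 + 1) = 76/13.
Compare the errors: |x - 35/6| = |181*6 - 35*31|/(31*6) = 1/186, and |x - 76/13| = |181*13 - 76*31|/(31*13) = 3/403.
Cross-multiplying, 1*403 = 403 < 558 = 3*186, so 1/186 is smaller: the convergent 35/6 is closer to x than 76/13.

35/6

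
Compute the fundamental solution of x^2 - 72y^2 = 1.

(x, y) = (17, 2)

First expand sqrt(72) as a continued fraction. With x_i = (sqrt(72) + m_i)/d_i and (m_0, d_0) = (0, 1): a_0 = floor(sqrt(72)) = 8, since 8^2 = 64 <= 72 < 81 = 9^2.
Iterate m_{i+1} = d_i*a_i - m_i, d_{i+1} = (72 - m_{i+1}^2)/d_i, a_{i+1} = floor((a_0 + m_{i+1})/d_{i+1}):
  m_1 = 1*8 - 0 = 8, d_1 = (72 - 8^2)/1 = 8/1 = 8, a_1 = floor((8 + 8)/8) = 2.
  m_2 = 8*2 - 8 = 8, d_2 = (72 - 8^2)/8 = 8/8 = 1, a_2 = floor((8 + 8)/1) = 16.
  m_3 = 1*16 - 8 = 8, d_3 = (72 - 8^2)/1 = 8/1 = 8: (m_3, d_3) = (m_1, d_1) = (8, 8), so from here the quotients repeat a_1, a_2; the period length is 2.
So sqrt(72) = [8; (2, 16)] with period length k = 2.
k is even, so the fundamental solution of x^2 - 72y^2 = 1 is (p_{k-1}, q_{k-1}) = (p_1, q_1); compute convergents through index 1.
Convergents (p_i = a_i*p_{i-1} + p_{i-2}, q_i = a_i*q_{i-1} + q_{i-2} with p_{-2}=0, p_{-1}=1, q_{-2}=1, q_{-1}=0):
  i=0: a_0=8, p_0 = 8*1 + 0 = 8, q_0 = 8*0 + 1 = 1.
  i=1: a_1=2, p_1 = 2*8 + 1 = 17, q_1 = 2*1 + 0 = 2.
Check: 17^2 - 72*2^2 = 289 - 288 = 1, so (x, y) = (17, 2) solves the equation, and by the theorem it is the least positive solution.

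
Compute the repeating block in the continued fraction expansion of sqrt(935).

Write x_i = (sqrt(935) + m_i)/d_i with (m_0, d_0) = (0, 1). a_0 = floor(sqrt(935)) = 30, since 30^2 = 900 <= 935 < 961 = 31^2.
Iterate m_{i+1} = d_i*a_i - m_i, d_{i+1} = (935 - m_{i+1}^2)/d_i, a_{i+1} = floor((a_0 + m_{i+1})/d_{i+1}):
  m_1 = 1*30 - 0 = 30, d_1 = (935 - 30^2)/1 = 35/1 = 35, a_1 = floor((30 + 30)/35) = 1.
  m_2 = 35*1 - 30 = 5, d_2 = (935 - 5^2)/35 = 910/35 = 26, a_2 = floor((30 + 5)/26) = 1.
  m_3 = 26*1 - 5 = 21, d_3 = (935 - 21^2)/26 = 494/26 = 19, a_3 = floor((30 + 21)/19) = 2.
  m_4 = 19*2 - 21 = 17, d_4 = (935 - 17^2)/19 = 646/19 = 34, a_4 = floor((30 + 17)/34) = 1.
  m_5 = 34*1 - 17 = 17, d_5 = (935 - 17^2)/34 = 646/34 = 19, a_5 = floor((30 + 17)/19) = 2.
  m_6 = 19*2 - 17 = 21, d_6 = (935 - 21^2)/19 = 494/19 = 26, a_6 = floor((30 + 21)/26) = 1.
  m_7 = 26*1 - 21 = 5, d_7 = (935 - 5^2)/26 = 910/26 = 35, a_7 = floor((30 + 5)/35) = 1.
  m_8 = 35*1 - 5 = 30, d_8 = (935 - 30^2)/35 = 35/35 = 1, a_8 = floor((30 + 30)/1) = 60.
  m_9 = 1*60 - 30 = 30, d_9 = (935 - 30^2)/1 = 35/1 = 35: (m_9, d_9) = (m_1, d_1) = (30, 35), so from here the quotients repeat a_1, ..., a_8; the period length is 8.
Hence the expansion of sqrt(935) is a_0 = 30 followed by the repeating block 1, 1, 2, 1, 2, 1, 1, 60 (period 8).

[30; (1, 1, 2, 1, 2, 1, 1, 60)]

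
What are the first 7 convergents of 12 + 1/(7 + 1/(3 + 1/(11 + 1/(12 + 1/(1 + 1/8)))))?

Using the convergent recurrence p_i = a_i*p_{i-1} + p_{i-2}, q_i = a_i*q_{i-1} + q_{i-2} with p_{-2}=0, p_{-1}=1, q_{-2}=1, q_{-1}=0:
  i=0: a_0=12, p_0 = 12*1 + 0 = 12, q_0 = 12*0 + 1 = 1.
  i=1: a_1=7, p_1 = 7*12 + 1 = 85, q_1 = 7*1 + 0 = 7.
  i=2: a_2=3, p_2 = 3*85 + 12 = 267, q_2 = 3*7 + 1 = 22.
  i=3: a_3=11, p_3 = 11*267 + 85 = 3022, q_3 = 11*22 + 7 = 249.
  i=4: a_4=12, p_4 = 12*3022 + 267 = 36531, q_4 = 12*249 + 22 = 3010.
  i=5: a_5=1, p_5 = 1*36531 + 3022 = 39553, q_5 = 1*3010 + 249 = 3259.
  i=6: a_6=8, p_6 = 8*39553 + 36531 = 352955, q_6 = 8*3259 + 3010 = 29082.

12/1, 85/7, 267/22, 3022/249, 36531/3010, 39553/3259, 352955/29082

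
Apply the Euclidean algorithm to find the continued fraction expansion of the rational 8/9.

[0; 1, 8]

Run the Euclidean algorithm on 8 and 9; the successive quotients are the partial quotients a_0, a_1, ... (each step inverts the fractional part left over by the previous one):
  8 = 0*9 + 8, so a_0 = 0.
  9 = 1*8 + 1, so a_1 = 1.
  8 = 8*1 + 0, so a_2 = 8.
The remainder reaches 0 after 3 divisions, so the expansion has 3 partial quotients, read off in order.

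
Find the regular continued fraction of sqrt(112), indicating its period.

Write x_i = (sqrt(112) + m_i)/d_i with (m_0, d_0) = (0, 1). a_0 = floor(sqrt(112)) = 10, since 10^2 = 100 <= 112 < 121 = 11^2.
Iterate m_{i+1} = d_i*a_i - m_i, d_{i+1} = (112 - m_{i+1}^2)/d_i, a_{i+1} = floor((a_0 + m_{i+1})/d_{i+1}):
  m_1 = 1*10 - 0 = 10, d_1 = (112 - 10^2)/1 = 12/1 = 12, a_1 = floor((10 + 10)/12) = 1.
  m_2 = 12*1 - 10 = 2, d_2 = (112 - 2^2)/12 = 108/12 = 9, a_2 = floor((10 + 2)/9) = 1.
  m_3 = 9*1 - 2 = 7, d_3 = (112 - 7^2)/9 = 63/9 = 7, a_3 = floor((10 + 7)/7) = 2.
  m_4 = 7*2 - 7 = 7, d_4 = (112 - 7^2)/7 = 63/7 = 9, a_4 = floor((10 + 7)/9) = 1.
  m_5 = 9*1 - 7 = 2, d_5 = (112 - 2^2)/9 = 108/9 = 12, a_5 = floor((10 + 2)/12) = 1.
  m_6 = 12*1 - 2 = 10, d_6 = (112 - 10^2)/12 = 12/12 = 1, a_6 = floor((10 + 10)/1) = 20.
  m_7 = 1*20 - 10 = 10, d_7 = (112 - 10^2)/1 = 12/1 = 12: (m_7, d_7) = (m_1, d_1) = (10, 12), so from here the quotients repeat a_1, ..., a_6; the period length is 6.
Hence the expansion of sqrt(112) is a_0 = 10 followed by the repeating block 1, 1, 2, 1, 1, 20 (period 6).

[10; (1, 1, 2, 1, 1, 20)]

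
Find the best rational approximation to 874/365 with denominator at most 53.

91/38

Expand x = 874/365 as a continued fraction with the Euclidean algorithm:
  874 = 2*365 + 144, so a_0 = 2.
  365 = 2*144 + 77, so a_1 = 2.
  144 = 1*77 + 67, so a_2 = 1.
  77 = 1*67 + 10, so a_3 = 1.
  67 = 6*10 + 7, so a_4 = 6.
  10 = 1*7 + 3, so a_5 = 1.
  7 = 2*3 + 1, so a_6 = 2.
  3 = 3*1 + 0, so a_7 = 3.
so x = [2; 2, 1, 1, 6, 1, 2, 3].
Convergents (p_i = a_i*p_{i-1} + p_{i-2}, q_i = a_i*q_{i-1} + q_{i-2} with p_{-2}=0, p_{-1}=1, q_{-2}=1, q_{-1}=0), until the denominator exceeds 53:
  i=0: a_0=2, p_0 = 2*1 + 0 = 2, q_0 = 2*0 + 1 = 1.
  i=1: a_1=2, p_1 = 2*2 + 1 = 5, q_1 = 2*1 + 0 = 2.
  i=2: a_2=1, p_2 = 1*5 + 2 = 7, q_2 = 1*2 + 1 = 3.
  i=3: a_3=1, p_3 = 1*7 + 5 = 12, q_3 = 1*3 + 2 = 5.
  i=4: a_4=6, p_4 = 6*12 + 7 = 79, q_4 = 6*5 + 3 = 33.
  i=5: a_5=1, p_5 = 1*79 + 12 = 91, q_5 = 1*33 + 5 = 38.
  i=6: a_6=2, p_6 = 2*91 + 79 = 261, q_6 = 2*38 + 33 = 109.
q_6 = 109 > 53, so the last convergent with denominator <= 53 is p_5/q_5 = 91/38.
The closest fraction with denominator <= 53 is either p_5/q_5 or the intermediate fraction (k*p_5 + p_4)/(k*q_5 + q_4) with the largest k >= 1 whose denominator stays <= 53; these approach x as k grows, and every other convergent or intermediate fraction in range is farther away.
Largest k: floor((53 - q_4)/q_5) = floor((53 - 33)/38) = 0.
Since k = 0, no intermediate fraction beyond p_5/q_5 has denominator <= 53, so the convergent 91/38 is the closest (its error is |874*38 - 91*365|/(365*38) = 3/13870).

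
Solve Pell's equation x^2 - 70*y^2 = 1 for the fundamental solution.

First expand sqrt(70) as a continued fraction. With x_i = (sqrt(70) + m_i)/d_i and (m_0, d_0) = (0, 1): a_0 = floor(sqrt(70)) = 8, since 8^2 = 64 <= 70 < 81 = 9^2.
Iterate m_{i+1} = d_i*a_i - m_i, d_{i+1} = (70 - m_{i+1}^2)/d_i, a_{i+1} = floor((a_0 + m_{i+1})/d_{i+1}):
  m_1 = 1*8 - 0 = 8, d_1 = (70 - 8^2)/1 = 6/1 = 6, a_1 = floor((8 + 8)/6) = 2.
  m_2 = 6*2 - 8 = 4, d_2 = (70 - 4^2)/6 = 54/6 = 9, a_2 = floor((8 + 4)/9) = 1.
  m_3 = 9*1 - 4 = 5, d_3 = (70 - 5^2)/9 = 45/9 = 5, a_3 = floor((8 + 5)/5) = 2.
  m_4 = 5*2 - 5 = 5, d_4 = (70 - 5^2)/5 = 45/5 = 9, a_4 = floor((8 + 5)/9) = 1.
  m_5 = 9*1 - 5 = 4, d_5 = (70 - 4^2)/9 = 54/9 = 6, a_5 = floor((8 + 4)/6) = 2.
  m_6 = 6*2 - 4 = 8, d_6 = (70 - 8^2)/6 = 6/6 = 1, a_6 = floor((8 + 8)/1) = 16.
  m_7 = 1*16 - 8 = 8, d_7 = (70 - 8^2)/1 = 6/1 = 6: (m_7, d_7) = (m_1, d_1) = (8, 6), so from here the quotients repeat a_1, ..., a_6; the period length is 6.
So sqrt(70) = [8; (2, 1, 2, 1, 2, 16)] with period length k = 6.
k is even, so the fundamental solution of x^2 - 70y^2 = 1 is (p_{k-1}, q_{k-1}) = (p_5, q_5); compute convergents through index 5.
Convergents (p_i = a_i*p_{i-1} + p_{i-2}, q_i = a_i*q_{i-1} + q_{i-2} with p_{-2}=0, p_{-1}=1, q_{-2}=1, q_{-1}=0):
  i=0: a_0=8, p_0 = 8*1 + 0 = 8, q_0 = 8*0 + 1 = 1.
  i=1: a_1=2, p_1 = 2*8 + 1 = 17, q_1 = 2*1 + 0 = 2.
  i=2: a_2=1, p_2 = 1*17 + 8 = 25, q_2 = 1*2 + 1 = 3.
  i=3: a_3=2, p_3 = 2*25 + 17 = 67, q_3 = 2*3 + 2 = 8.
  i=4: a_4=1, p_4 = 1*67 + 25 = 92, q_4 = 1*8 + 3 = 11.
  i=5: a_5=2, p_5 = 2*92 + 67 = 251, q_5 = 2*11 + 8 = 30.
Check: 251^2 - 70*30^2 = 63001 - 63000 = 1, so (x, y) = (251, 30) solves the equation, and by the theorem it is the least positive solution.

(x, y) = (251, 30)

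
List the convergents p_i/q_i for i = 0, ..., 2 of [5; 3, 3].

Using the convergent recurrence p_i = a_i*p_{i-1} + p_{i-2}, q_i = a_i*q_{i-1} + q_{i-2} with p_{-2}=0, p_{-1}=1, q_{-2}=1, q_{-1}=0:
  i=0: a_0=5, p_0 = 5*1 + 0 = 5, q_0 = 5*0 + 1 = 1.
  i=1: a_1=3, p_1 = 3*5 + 1 = 16, q_1 = 3*1 + 0 = 3.
  i=2: a_2=3, p_2 = 3*16 + 5 = 53, q_2 = 3*3 + 1 = 10.

5/1, 16/3, 53/10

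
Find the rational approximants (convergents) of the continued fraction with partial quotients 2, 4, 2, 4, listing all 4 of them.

2/1, 9/4, 20/9, 89/40

Using the convergent recurrence p_i = a_i*p_{i-1} + p_{i-2}, q_i = a_i*q_{i-1} + q_{i-2} with p_{-2}=0, p_{-1}=1, q_{-2}=1, q_{-1}=0:
  i=0: a_0=2, p_0 = 2*1 + 0 = 2, q_0 = 2*0 + 1 = 1.
  i=1: a_1=4, p_1 = 4*2 + 1 = 9, q_1 = 4*1 + 0 = 4.
  i=2: a_2=2, p_2 = 2*9 + 2 = 20, q_2 = 2*4 + 1 = 9.
  i=3: a_3=4, p_3 = 4*20 + 9 = 89, q_3 = 4*9 + 4 = 40.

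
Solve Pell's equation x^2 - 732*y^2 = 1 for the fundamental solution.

First expand sqrt(732) as a continued fraction. With x_i = (sqrt(732) + m_i)/d_i and (m_0, d_0) = (0, 1): a_0 = floor(sqrt(732)) = 27, since 27^2 = 729 <= 732 < 784 = 28^2.
Iterate m_{i+1} = d_i*a_i - m_i, d_{i+1} = (732 - m_{i+1}^2)/d_i, a_{i+1} = floor((a_0 + m_{i+1})/d_{i+1}):
  m_1 = 1*27 - 0 = 27, d_1 = (732 - 27^2)/1 = 3/1 = 3, a_1 = floor((27 + 27)/3) = 18.
  m_2 = 3*18 - 27 = 27, d_2 = (732 - 27^2)/3 = 3/3 = 1, a_2 = floor((27 + 27)/1) = 54.
  m_3 = 1*54 - 27 = 27, d_3 = (732 - 27^2)/1 = 3/1 = 3: (m_3, d_3) = (m_1, d_1) = (27, 3), so from here the quotients repeat a_1, a_2; the period length is 2.
So sqrt(732) = [27; (18, 54)] with period length k = 2.
k is even, so the fundamental solution of x^2 - 732y^2 = 1 is (p_{k-1}, q_{k-1}) = (p_1, q_1); compute convergents through index 1.
Convergents (p_i = a_i*p_{i-1} + p_{i-2}, q_i = a_i*q_{i-1} + q_{i-2} with p_{-2}=0, p_{-1}=1, q_{-2}=1, q_{-1}=0):
  i=0: a_0=27, p_0 = 27*1 + 0 = 27, q_0 = 27*0 + 1 = 1.
  i=1: a_1=18, p_1 = 18*27 + 1 = 487, q_1 = 18*1 + 0 = 18.
Check: 487^2 - 732*18^2 = 237169 - 237168 = 1, so (x, y) = (487, 18) solves the equation, and by the theorem it is the least positive solution.

(x, y) = (487, 18)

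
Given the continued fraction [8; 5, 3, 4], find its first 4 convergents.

Using the convergent recurrence p_i = a_i*p_{i-1} + p_{i-2}, q_i = a_i*q_{i-1} + q_{i-2} with p_{-2}=0, p_{-1}=1, q_{-2}=1, q_{-1}=0:
  i=0: a_0=8, p_0 = 8*1 + 0 = 8, q_0 = 8*0 + 1 = 1.
  i=1: a_1=5, p_1 = 5*8 + 1 = 41, q_1 = 5*1 + 0 = 5.
  i=2: a_2=3, p_2 = 3*41 + 8 = 131, q_2 = 3*5 + 1 = 16.
  i=3: a_3=4, p_3 = 4*131 + 41 = 565, q_3 = 4*16 + 5 = 69.

8/1, 41/5, 131/16, 565/69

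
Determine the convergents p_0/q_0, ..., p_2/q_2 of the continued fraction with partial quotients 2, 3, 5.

Using the convergent recurrence p_i = a_i*p_{i-1} + p_{i-2}, q_i = a_i*q_{i-1} + q_{i-2} with p_{-2}=0, p_{-1}=1, q_{-2}=1, q_{-1}=0:
  i=0: a_0=2, p_0 = 2*1 + 0 = 2, q_0 = 2*0 + 1 = 1.
  i=1: a_1=3, p_1 = 3*2 + 1 = 7, q_1 = 3*1 + 0 = 3.
  i=2: a_2=5, p_2 = 5*7 + 2 = 37, q_2 = 5*3 + 1 = 16.

2/1, 7/3, 37/16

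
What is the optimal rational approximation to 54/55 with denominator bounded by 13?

1/1

Expand x = 54/55 as a continued fraction with the Euclidean algorithm:
  54 = 0*55 + 54, so a_0 = 0.
  55 = 1*54 + 1, so a_1 = 1.
  54 = 54*1 + 0, so a_2 = 54.
so x = [0; 1, 54].
Convergents (p_i = a_i*p_{i-1} + p_{i-2}, q_i = a_i*q_{i-1} + q_{i-2} with p_{-2}=0, p_{-1}=1, q_{-2}=1, q_{-1}=0), until the denominator exceeds 13:
  i=0: a_0=0, p_0 = 0*1 + 0 = 0, q_0 = 0*0 + 1 = 1.
  i=1: a_1=1, p_1 = 1*0 + 1 = 1, q_1 = 1*1 + 0 = 1.
  i=2: a_2=54, p_2 = 54*1 + 0 = 54, q_2 = 54*1 + 1 = 55.
q_2 = 55 > 13, so the last convergent with denominator <= 13 is p_1/q_1 = 1/1.
The closest fraction with denominator <= 13 is either p_1/q_1 or the intermediate fraction (k*p_1 + p_0)/(k*q_1 + q_0) with the largest k >= 1 whose denominator stays <= 13; these approach x as k grows, and every other convergent or intermediate fraction in range is farther away.
Largest k: floor((13 - q_0)/q_1) = floor((13 - 1)/1) = 12.
That gives (12*1 + 0)/(12*1 + 1) = 12/13.
Compare the errors: |x - 1/1| = |54*1 - 1*55|/(55*1) = 1/55, and |x - 12/13| = |54*13 - 12*55|/(55*13) = 42/715.
Cross-multiplying, 1*715 = 715 < 2310 = 42*55, so 1/55 is smaller: the convergent 1/1 is closer to x than 12/13.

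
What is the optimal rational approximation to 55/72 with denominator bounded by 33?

13/17

Expand x = 55/72 as a continued fraction with the Euclidean algorithm:
  55 = 0*72 + 55, so a_0 = 0.
  72 = 1*55 + 17, so a_1 = 1.
  55 = 3*17 + 4, so a_2 = 3.
  17 = 4*4 + 1, so a_3 = 4.
  4 = 4*1 + 0, so a_4 = 4.
so x = [0; 1, 3, 4, 4].
Convergents (p_i = a_i*p_{i-1} + p_{i-2}, q_i = a_i*q_{i-1} + q_{i-2} with p_{-2}=0, p_{-1}=1, q_{-2}=1, q_{-1}=0), until the denominator exceeds 33:
  i=0: a_0=0, p_0 = 0*1 + 0 = 0, q_0 = 0*0 + 1 = 1.
  i=1: a_1=1, p_1 = 1*0 + 1 = 1, q_1 = 1*1 + 0 = 1.
  i=2: a_2=3, p_2 = 3*1 + 0 = 3, q_2 = 3*1 + 1 = 4.
  i=3: a_3=4, p_3 = 4*3 + 1 = 13, q_3 = 4*4 + 1 = 17.
  i=4: a_4=4, p_4 = 4*13 + 3 = 55, q_4 = 4*17 + 4 = 72.
q_4 = 72 > 33, so the last convergent with denominator <= 33 is p_3/q_3 = 13/17.
The closest fraction with denominator <= 33 is either p_3/q_3 or the intermediate fraction (k*p_3 + p_2)/(k*q_3 + q_2) with the largest k >= 1 whose denominator stays <= 33; these approach x as k grows, and every other convergent or intermediate fraction in range is farther away.
Largest k: floor((33 - q_2)/q_3) = floor((33 - 4)/17) = 1.
That gives (1*13 + 3)/(1*17 + 4) = 16/21.
Compare the errors: |x - 13/17| = |55*17 - 13*72|/(72*17) = 1/1224, and |x - 16/21| = |55*21 - 16*72|/(72*21) = 3/1512.
Cross-multiplying, 1*1512 = 1512 < 3672 = 3*1224, so 1/1224 is smaller: the convergent 13/17 is closer to x than 16/21.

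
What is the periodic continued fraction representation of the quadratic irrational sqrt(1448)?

Write x_i = (sqrt(1448) + m_i)/d_i with (m_0, d_0) = (0, 1). a_0 = floor(sqrt(1448)) = 38, since 38^2 = 1444 <= 1448 < 1521 = 39^2.
Iterate m_{i+1} = d_i*a_i - m_i, d_{i+1} = (1448 - m_{i+1}^2)/d_i, a_{i+1} = floor((a_0 + m_{i+1})/d_{i+1}):
  m_1 = 1*38 - 0 = 38, d_1 = (1448 - 38^2)/1 = 4/1 = 4, a_1 = floor((38 + 38)/4) = 19.
  m_2 = 4*19 - 38 = 38, d_2 = (1448 - 38^2)/4 = 4/4 = 1, a_2 = floor((38 + 38)/1) = 76.
  m_3 = 1*76 - 38 = 38, d_3 = (1448 - 38^2)/1 = 4/1 = 4: (m_3, d_3) = (m_1, d_1) = (38, 4), so from here the quotients repeat a_1, a_2; the period length is 2.
Hence the expansion of sqrt(1448) is a_0 = 38 followed by the repeating block 19, 76 (period 2).

[38; (19, 76)]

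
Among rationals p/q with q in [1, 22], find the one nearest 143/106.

27/20

Expand x = 143/106 as a continued fraction with the Euclidean algorithm:
  143 = 1*106 + 37, so a_0 = 1.
  106 = 2*37 + 32, so a_1 = 2.
  37 = 1*32 + 5, so a_2 = 1.
  32 = 6*5 + 2, so a_3 = 6.
  5 = 2*2 + 1, so a_4 = 2.
  2 = 2*1 + 0, so a_5 = 2.
so x = [1; 2, 1, 6, 2, 2].
Convergents (p_i = a_i*p_{i-1} + p_{i-2}, q_i = a_i*q_{i-1} + q_{i-2} with p_{-2}=0, p_{-1}=1, q_{-2}=1, q_{-1}=0), until the denominator exceeds 22:
  i=0: a_0=1, p_0 = 1*1 + 0 = 1, q_0 = 1*0 + 1 = 1.
  i=1: a_1=2, p_1 = 2*1 + 1 = 3, q_1 = 2*1 + 0 = 2.
  i=2: a_2=1, p_2 = 1*3 + 1 = 4, q_2 = 1*2 + 1 = 3.
  i=3: a_3=6, p_3 = 6*4 + 3 = 27, q_3 = 6*3 + 2 = 20.
  i=4: a_4=2, p_4 = 2*27 + 4 = 58, q_4 = 2*20 + 3 = 43.
q_4 = 43 > 22, so the last convergent with denominator <= 22 is p_3/q_3 = 27/20.
The closest fraction with denominator <= 22 is either p_3/q_3 or the intermediate fraction (k*p_3 + p_2)/(k*q_3 + q_2) with the largest k >= 1 whose denominator stays <= 22; these approach x as k grows, and every other convergent or intermediate fraction in range is farther away.
Largest k: floor((22 - q_2)/q_3) = floor((22 - 3)/20) = 0.
Since k = 0, no intermediate fraction beyond p_3/q_3 has denominator <= 22, so the convergent 27/20 is the closest (its error is |143*20 - 27*106|/(106*20) = 2/2120).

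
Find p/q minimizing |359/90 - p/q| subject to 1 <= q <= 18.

Expand x = 359/90 as a continued fraction with the Euclidean algorithm:
  359 = 3*90 + 89, so a_0 = 3.
  90 = 1*89 + 1, so a_1 = 1.
  89 = 89*1 + 0, so a_2 = 89.
so x = [3; 1, 89].
Convergents (p_i = a_i*p_{i-1} + p_{i-2}, q_i = a_i*q_{i-1} + q_{i-2} with p_{-2}=0, p_{-1}=1, q_{-2}=1, q_{-1}=0), until the denominator exceeds 18:
  i=0: a_0=3, p_0 = 3*1 + 0 = 3, q_0 = 3*0 + 1 = 1.
  i=1: a_1=1, p_1 = 1*3 + 1 = 4, q_1 = 1*1 + 0 = 1.
  i=2: a_2=89, p_2 = 89*4 + 3 = 359, q_2 = 89*1 + 1 = 90.
q_2 = 90 > 18, so the last convergent with denominator <= 18 is p_1/q_1 = 4/1.
The closest fraction with denominator <= 18 is either p_1/q_1 or the intermediate fraction (k*p_1 + p_0)/(k*q_1 + q_0) with the largest k >= 1 whose denominator stays <= 18; these approach x as k grows, and every other convergent or intermediate fraction in range is farther away.
Largest k: floor((18 - q_0)/q_1) = floor((18 - 1)/1) = 17.
That gives (17*4 + 3)/(17*1 + 1) = 71/18.
Compare the errors: |x - 4/1| = |359*1 - 4*90|/(90*1) = 1/90, and |x - 71/18| = |359*18 - 71*90|/(90*18) = 72/1620.
Cross-multiplying, 1*1620 = 1620 < 6480 = 72*90, so 1/90 is smaller: the convergent 4/1 is closer to x than 71/18.

4/1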